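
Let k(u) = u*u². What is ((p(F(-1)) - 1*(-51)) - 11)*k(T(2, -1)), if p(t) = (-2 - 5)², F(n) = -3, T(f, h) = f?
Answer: 712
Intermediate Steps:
p(t) = 49 (p(t) = (-7)² = 49)
k(u) = u³
((p(F(-1)) - 1*(-51)) - 11)*k(T(2, -1)) = ((49 - 1*(-51)) - 11)*2³ = ((49 + 51) - 11)*8 = (100 - 11)*8 = 89*8 = 712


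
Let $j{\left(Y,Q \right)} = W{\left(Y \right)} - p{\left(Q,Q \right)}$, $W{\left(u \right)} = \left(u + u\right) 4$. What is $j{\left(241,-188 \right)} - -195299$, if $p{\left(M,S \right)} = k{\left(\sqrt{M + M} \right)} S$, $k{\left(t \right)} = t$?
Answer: $197227 + 376 i \sqrt{94} \approx 1.9723 \cdot 10^{5} + 3645.5 i$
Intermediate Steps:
$W{\left(u \right)} = 8 u$ ($W{\left(u \right)} = 2 u 4 = 8 u$)
$p{\left(M,S \right)} = S \sqrt{2} \sqrt{M}$ ($p{\left(M,S \right)} = \sqrt{M + M} S = \sqrt{2 M} S = \sqrt{2} \sqrt{M} S = S \sqrt{2} \sqrt{M}$)
$j{\left(Y,Q \right)} = 8 Y - \sqrt{2} Q^{\frac{3}{2}}$ ($j{\left(Y,Q \right)} = 8 Y - Q \sqrt{2} \sqrt{Q} = 8 Y - \sqrt{2} Q^{\frac{3}{2}}$)
$j{\left(241,-188 \right)} - -195299 = \left(8 \cdot 241 - \sqrt{2} \left(-188\right)^{\frac{3}{2}}\right) - -195299 = \left(1928 - \sqrt{2} \left(- 376 i \sqrt{47}\right)\right) + 195299 = \left(1928 + 376 i \sqrt{94}\right) + 195299 = 197227 + 376 i \sqrt{94}$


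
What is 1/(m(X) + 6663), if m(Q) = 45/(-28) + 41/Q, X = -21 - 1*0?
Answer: 84/559393 ≈ 0.00015016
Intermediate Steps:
X = -21 (X = -21 + 0 = -21)
m(Q) = -45/28 + 41/Q (m(Q) = 45*(-1/28) + 41/Q = -45/28 + 41/Q)
1/(m(X) + 6663) = 1/((-45/28 + 41/(-21)) + 6663) = 1/((-45/28 + 41*(-1/21)) + 6663) = 1/((-45/28 - 41/21) + 6663) = 1/(-299/84 + 6663) = 1/(559393/84) = 84/559393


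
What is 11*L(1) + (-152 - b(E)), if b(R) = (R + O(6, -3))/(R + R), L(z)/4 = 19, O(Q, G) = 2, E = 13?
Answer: 17769/26 ≈ 683.42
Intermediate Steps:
L(z) = 76 (L(z) = 4*19 = 76)
b(R) = (2 + R)/(2*R) (b(R) = (R + 2)/(R + R) = (2 + R)/((2*R)) = (2 + R)*(1/(2*R)) = (2 + R)/(2*R))
11*L(1) + (-152 - b(E)) = 11*76 + (-152 - (2 + 13)/(2*13)) = 836 + (-152 - 15/(2*13)) = 836 + (-152 - 1*15/26) = 836 + (-152 - 15/26) = 836 - 3967/26 = 17769/26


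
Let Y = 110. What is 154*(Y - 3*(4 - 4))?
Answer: 16940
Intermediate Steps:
154*(Y - 3*(4 - 4)) = 154*(110 - 3*(4 - 4)) = 154*(110 - 3*0) = 154*(110 + 0) = 154*110 = 16940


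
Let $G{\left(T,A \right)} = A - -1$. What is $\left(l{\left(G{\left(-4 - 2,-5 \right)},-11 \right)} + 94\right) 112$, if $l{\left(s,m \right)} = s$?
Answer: $10080$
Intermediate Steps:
$G{\left(T,A \right)} = 1 + A$ ($G{\left(T,A \right)} = A + 1 = 1 + A$)
$\left(l{\left(G{\left(-4 - 2,-5 \right)},-11 \right)} + 94\right) 112 = \left(\left(1 - 5\right) + 94\right) 112 = \left(-4 + 94\right) 112 = 90 \cdot 112 = 10080$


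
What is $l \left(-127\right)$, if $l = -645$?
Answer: $81915$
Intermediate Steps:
$l \left(-127\right) = \left(-645\right) \left(-127\right) = 81915$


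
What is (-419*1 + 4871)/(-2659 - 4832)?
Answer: -1484/2497 ≈ -0.59431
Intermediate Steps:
(-419*1 + 4871)/(-2659 - 4832) = (-419 + 4871)/(-7491) = 4452*(-1/7491) = -1484/2497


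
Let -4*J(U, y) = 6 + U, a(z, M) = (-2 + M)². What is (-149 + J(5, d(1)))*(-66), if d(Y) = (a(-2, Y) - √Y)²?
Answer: 20031/2 ≈ 10016.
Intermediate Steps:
d(Y) = ((-2 + Y)² - √Y)²
J(U, y) = -3/2 - U/4 (J(U, y) = -(6 + U)/4 = -3/2 - U/4)
(-149 + J(5, d(1)))*(-66) = (-149 + (-3/2 - ¼*5))*(-66) = (-149 + (-3/2 - 5/4))*(-66) = (-149 - 11/4)*(-66) = -607/4*(-66) = 20031/2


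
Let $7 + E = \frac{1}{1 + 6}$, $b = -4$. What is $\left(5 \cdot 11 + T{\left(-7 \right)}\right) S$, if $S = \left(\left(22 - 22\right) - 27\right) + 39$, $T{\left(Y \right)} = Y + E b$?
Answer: $\frac{6336}{7} \approx 905.14$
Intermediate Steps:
$E = - \frac{48}{7}$ ($E = -7 + \frac{1}{1 + 6} = -7 + \frac{1}{7} = - \frac{48}{7} \approx -6.8571$)
$T{\left(Y \right)} = \frac{192}{7} + Y$ ($T{\left(Y \right)} = Y - - \frac{192}{7} = Y + \frac{192}{7} = \frac{192}{7} + Y$)
$S = 12$ ($S = \left(\left(22 - 22\right) - 27\right) + 39 = \left(0 - 27\right) + 39 = -27 + 39 = 12$)
$\left(5 \cdot 11 + T{\left(-7 \right)}\right) S = \left(5 \cdot 11 + \left(\frac{192}{7} - 7\right)\right) 12 = \left(55 + \frac{143}{7}\right) 12 = \frac{528}{7} \cdot 12 = \frac{6336}{7}$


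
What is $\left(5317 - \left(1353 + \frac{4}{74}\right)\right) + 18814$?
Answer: $\frac{842784}{37} \approx 22778.0$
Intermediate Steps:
$\left(5317 - \left(1353 + \frac{4}{74}\right)\right) + 18814 = \left(5317 - \frac{50063}{37}\right) + 18814 = \frac{146666}{37} + 18814 = \frac{842784}{37}$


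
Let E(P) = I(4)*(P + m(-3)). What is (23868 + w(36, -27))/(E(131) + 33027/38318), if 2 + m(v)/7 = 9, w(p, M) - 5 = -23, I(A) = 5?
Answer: 304628100/11506409 ≈ 26.475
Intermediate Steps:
w(p, M) = -18 (w(p, M) = 5 - 23 = -18)
m(v) = 49 (m(v) = -14 + 7*9 = -14 + 63 = 49)
E(P) = 245 + 5*P (E(P) = 5*(P + 49) = 5*(49 + P) = 245 + 5*P)
(23868 + w(36, -27))/(E(131) + 33027/38318) = (23868 - 18)/((245 + 5*131) + 33027/38318) = 23850/((245 + 655) + 33027*(1/38318)) = 23850/(900 + 33027/38318) = 23850/(34519227/38318) = 23850*(38318/34519227) = 304628100/11506409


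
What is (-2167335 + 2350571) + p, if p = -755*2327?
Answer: -1573649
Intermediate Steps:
p = -1756885
(-2167335 + 2350571) + p = (-2167335 + 2350571) - 1756885 = 183236 - 1756885 = -1573649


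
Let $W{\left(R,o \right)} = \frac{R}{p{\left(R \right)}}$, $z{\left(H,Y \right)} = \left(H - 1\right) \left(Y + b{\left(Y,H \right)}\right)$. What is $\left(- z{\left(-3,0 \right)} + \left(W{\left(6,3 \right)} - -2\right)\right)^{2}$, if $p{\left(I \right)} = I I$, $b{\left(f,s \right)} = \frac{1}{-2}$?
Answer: $\frac{1}{36} \approx 0.027778$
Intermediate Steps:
$b{\left(f,s \right)} = - \frac{1}{2}$
$p{\left(I \right)} = I^{2}$
$z{\left(H,Y \right)} = \left(-1 + H\right) \left(- \frac{1}{2} + Y\right)$ ($z{\left(H,Y \right)} = \left(H - 1\right) \left(Y - \frac{1}{2}\right) = \left(-1 + H\right) \left(- \frac{1}{2} + Y\right)$)
$W{\left(R,o \right)} = \frac{1}{R}$ ($W{\left(R,o \right)} = \frac{R}{R^{2}} = \frac{1}{R}$)
$\left(- z{\left(-3,0 \right)} + \left(W{\left(6,3 \right)} - -2\right)\right)^{2} = \left(- (\frac{1}{2} - 0 - - \frac{3}{2} - 0) + \left(\frac{1}{6} - -2\right)\right)^{2} = \left(- (\frac{1}{2} + 0 + \frac{3}{2} + 0) + \left(\frac{1}{6} + 2\right)\right)^{2} = \left(\left(-1\right) 2 + \frac{13}{6}\right)^{2} = \left(-2 + \frac{13}{6}\right)^{2} = \left(\frac{1}{6}\right)^{2} = \frac{1}{36}$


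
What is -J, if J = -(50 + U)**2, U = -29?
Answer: 441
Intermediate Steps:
J = -441 (J = -(50 - 29)**2 = -1*21**2 = -1*441 = -441)
-J = -1*(-441) = 441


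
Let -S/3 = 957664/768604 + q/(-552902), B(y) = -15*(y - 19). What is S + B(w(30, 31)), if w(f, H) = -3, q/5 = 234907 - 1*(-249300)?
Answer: 36057913959819/106240672202 ≈ 339.40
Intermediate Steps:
q = 2421035 (q = 5*(234907 - 1*(-249300)) = 5*(234907 + 249300) = 5*484207 = 2421035)
B(y) = 285 - 15*y (B(y) = -15*(-19 + y) = 285 - 15*y)
S = 998492133159/106240672202 (S = -3*(957664/768604 + 2421035/(-552902)) = -3*(957664*(1/768604) + 2421035*(-1/552902)) = -3*(239416/192151 - 2421035/552902) = -3*(-332830711053/106240672202) = 998492133159/106240672202 ≈ 9.3984)
S + B(w(30, 31)) = 998492133159/106240672202 + (285 - 15*(-3)) = 998492133159/106240672202 + (285 + 45) = 998492133159/106240672202 + 330 = 36057913959819/106240672202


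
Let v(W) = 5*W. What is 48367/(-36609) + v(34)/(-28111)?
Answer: -1365868267/1029115599 ≈ -1.3272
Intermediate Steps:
48367/(-36609) + v(34)/(-28111) = 48367/(-36609) + (5*34)/(-28111) = 48367*(-1/36609) + 170*(-1/28111) = -48367/36609 - 170/28111 = -1365868267/1029115599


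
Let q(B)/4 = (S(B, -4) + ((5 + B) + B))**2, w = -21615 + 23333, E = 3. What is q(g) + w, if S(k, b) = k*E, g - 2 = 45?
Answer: 232118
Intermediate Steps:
g = 47 (g = 2 + 45 = 47)
w = 1718
S(k, b) = 3*k (S(k, b) = k*3 = 3*k)
q(B) = 4*(5 + 5*B)**2 (q(B) = 4*(3*B + ((5 + B) + B))**2 = 4*(3*B + (5 + 2*B))**2 = 4*(5 + 5*B)**2)
q(g) + w = 100*(1 + 47)**2 + 1718 = 100*48**2 + 1718 = 100*2304 + 1718 = 230400 + 1718 = 232118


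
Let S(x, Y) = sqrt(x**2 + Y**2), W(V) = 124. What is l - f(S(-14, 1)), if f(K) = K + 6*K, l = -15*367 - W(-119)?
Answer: -5629 - 7*sqrt(197) ≈ -5727.3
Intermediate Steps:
S(x, Y) = sqrt(Y**2 + x**2)
l = -5629 (l = -15*367 - 1*124 = -5505 - 124 = -5629)
f(K) = 7*K
l - f(S(-14, 1)) = -5629 - 7*sqrt(1**2 + (-14)**2) = -5629 - 7*sqrt(1 + 196) = -5629 - 7*sqrt(197)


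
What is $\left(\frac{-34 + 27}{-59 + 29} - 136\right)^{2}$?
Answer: $\frac{16589329}{900} \approx 18433.0$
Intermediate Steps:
$\left(\frac{-34 + 27}{-59 + 29} - 136\right)^{2} = \left(- \frac{7}{-30} - 136\right)^{2} = \left(\left(-7\right) \left(- \frac{1}{30}\right) - 136\right)^{2} = \left(\frac{7}{30} - 136\right)^{2} = \left(- \frac{4073}{30}\right)^{2} = \frac{16589329}{900}$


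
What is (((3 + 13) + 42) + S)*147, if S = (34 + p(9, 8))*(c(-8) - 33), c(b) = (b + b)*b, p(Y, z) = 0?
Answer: 483336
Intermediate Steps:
c(b) = 2*b² (c(b) = (2*b)*b = 2*b²)
S = 3230 (S = (34 + 0)*(2*(-8)² - 33) = 34*(2*64 - 33) = 34*(128 - 33) = 34*95 = 3230)
(((3 + 13) + 42) + S)*147 = (((3 + 13) + 42) + 3230)*147 = ((16 + 42) + 3230)*147 = (58 + 3230)*147 = 3288*147 = 483336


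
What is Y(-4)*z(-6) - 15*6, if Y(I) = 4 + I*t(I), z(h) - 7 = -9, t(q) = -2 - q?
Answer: -82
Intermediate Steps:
z(h) = -2 (z(h) = 7 - 9 = -2)
Y(I) = 4 + I*(-2 - I)
Y(-4)*z(-6) - 15*6 = (4 - 1*(-4)*(2 - 4))*(-2) - 15*6 = (4 - 1*(-4)*(-2))*(-2) - 90 = (4 - 8)*(-2) - 90 = -4*(-2) - 90 = 8 - 90 = -82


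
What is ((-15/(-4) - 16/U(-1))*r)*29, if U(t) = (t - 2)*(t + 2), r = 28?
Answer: 22127/3 ≈ 7375.7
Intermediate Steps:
U(t) = (-2 + t)*(2 + t)
((-15/(-4) - 16/U(-1))*r)*29 = ((-15/(-4) - 16/(-4 + (-1)²))*28)*29 = ((-15*(-¼) - 16/(-4 + 1))*28)*29 = ((15/4 - 16/(-3))*28)*29 = ((15/4 - 16*(-⅓))*28)*29 = ((15/4 + 16/3)*28)*29 = ((109/12)*28)*29 = (763/3)*29 = 22127/3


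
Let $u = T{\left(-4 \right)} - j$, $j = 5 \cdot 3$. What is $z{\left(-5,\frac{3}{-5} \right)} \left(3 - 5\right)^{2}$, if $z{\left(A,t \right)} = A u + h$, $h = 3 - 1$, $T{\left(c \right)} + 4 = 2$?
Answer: $348$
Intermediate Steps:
$T{\left(c \right)} = -2$ ($T{\left(c \right)} = -4 + 2 = -2$)
$j = 15$
$u = -17$ ($u = -2 - 15 = -17$)
$h = 2$
$z{\left(A,t \right)} = 2 - 17 A$ ($z{\left(A,t \right)} = A \left(-17\right) + 2 = - 17 A + 2 = 2 - 17 A$)
$z{\left(-5,\frac{3}{-5} \right)} \left(3 - 5\right)^{2} = \left(2 - -85\right) \left(3 - 5\right)^{2} = \left(2 + 85\right) \left(-2\right)^{2} = 87 \cdot 4 = 348$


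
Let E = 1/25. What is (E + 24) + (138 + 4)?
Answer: 4151/25 ≈ 166.04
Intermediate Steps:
E = 1/25 ≈ 0.040000
(E + 24) + (138 + 4) = (1/25 + 24) + (138 + 4) = 601/25 + 142 = 4151/25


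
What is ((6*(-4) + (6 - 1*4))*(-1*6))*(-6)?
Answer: -792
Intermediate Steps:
((6*(-4) + (6 - 1*4))*(-1*6))*(-6) = ((-24 + (6 - 4))*(-6))*(-6) = ((-24 + 2)*(-6))*(-6) = -22*(-6)*(-6) = 132*(-6) = -792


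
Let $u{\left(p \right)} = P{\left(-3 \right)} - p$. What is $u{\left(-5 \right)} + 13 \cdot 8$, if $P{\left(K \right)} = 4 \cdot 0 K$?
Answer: $109$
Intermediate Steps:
$P{\left(K \right)} = 0$ ($P{\left(K \right)} = 0 K = 0$)
$u{\left(p \right)} = - p$ ($u{\left(p \right)} = 0 - p = - p$)
$u{\left(-5 \right)} + 13 \cdot 8 = \left(-1\right) \left(-5\right) + 13 \cdot 8 = 5 + 104 = 109$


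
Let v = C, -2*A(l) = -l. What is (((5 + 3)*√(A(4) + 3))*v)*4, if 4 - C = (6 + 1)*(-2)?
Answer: 576*√5 ≈ 1288.0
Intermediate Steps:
A(l) = l/2 (A(l) = -(-1)*l/2 = l/2)
C = 18 (C = 4 - (6 + 1)*(-2) = 4 - 7*(-2) = 4 - 1*(-14) = 4 + 14 = 18)
v = 18
(((5 + 3)*√(A(4) + 3))*v)*4 = (((5 + 3)*√((½)*4 + 3))*18)*4 = ((8*√(2 + 3))*18)*4 = ((8*√5)*18)*4 = (144*√5)*4 = 576*√5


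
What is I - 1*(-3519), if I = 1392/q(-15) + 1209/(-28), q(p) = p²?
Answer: 7312217/2100 ≈ 3482.0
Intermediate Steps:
I = -77683/2100 (I = 1392/((-15)²) + 1209/(-28) = 1392/225 + 1209*(-1/28) = 1392*(1/225) - 1209/28 = 464/75 - 1209/28 = -77683/2100 ≈ -36.992)
I - 1*(-3519) = -77683/2100 - 1*(-3519) = -77683/2100 + 3519 = 7312217/2100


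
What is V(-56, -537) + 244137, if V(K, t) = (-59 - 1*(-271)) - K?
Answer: 244405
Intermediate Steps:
V(K, t) = 212 - K (V(K, t) = (-59 + 271) - K = 212 - K)
V(-56, -537) + 244137 = (212 - 1*(-56)) + 244137 = (212 + 56) + 244137 = 268 + 244137 = 244405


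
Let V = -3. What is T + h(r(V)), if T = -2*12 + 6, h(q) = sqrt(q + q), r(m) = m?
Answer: -18 + I*sqrt(6) ≈ -18.0 + 2.4495*I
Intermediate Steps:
h(q) = sqrt(2)*sqrt(q) (h(q) = sqrt(2*q) = sqrt(2)*sqrt(q))
T = -18 (T = -24 + 6 = -18)
T + h(r(V)) = -18 + sqrt(2)*sqrt(-3) = -18 + sqrt(2)*(I*sqrt(3)) = -18 + I*sqrt(6)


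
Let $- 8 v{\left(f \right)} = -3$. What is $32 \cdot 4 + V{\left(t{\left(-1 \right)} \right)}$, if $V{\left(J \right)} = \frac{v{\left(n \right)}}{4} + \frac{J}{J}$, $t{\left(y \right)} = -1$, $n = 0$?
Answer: $\frac{4131}{32} \approx 129.09$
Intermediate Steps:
$v{\left(f \right)} = \frac{3}{8}$ ($v{\left(f \right)} = \left(- \frac{1}{8}\right) \left(-3\right) = \frac{3}{8}$)
$V{\left(J \right)} = \frac{35}{32}$ ($V{\left(J \right)} = \frac{3}{8 \cdot 4} + \frac{J}{J} = \frac{3}{8} \cdot \frac{1}{4} + 1 = \frac{3}{32} + 1 = \frac{35}{32}$)
$32 \cdot 4 + V{\left(t{\left(-1 \right)} \right)} = 32 \cdot 4 + \frac{35}{32} = 128 + \frac{35}{32} = \frac{4131}{32}$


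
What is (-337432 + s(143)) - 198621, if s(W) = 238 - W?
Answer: -535958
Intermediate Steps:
(-337432 + s(143)) - 198621 = (-337432 + (238 - 1*143)) - 198621 = (-337432 + (238 - 143)) - 198621 = (-337432 + 95) - 198621 = -337337 - 198621 = -535958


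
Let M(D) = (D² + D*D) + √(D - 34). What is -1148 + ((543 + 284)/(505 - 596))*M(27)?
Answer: -1310234/91 - 827*I*√7/91 ≈ -14398.0 - 24.044*I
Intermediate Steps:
M(D) = √(-34 + D) + 2*D² (M(D) = (D² + D²) + √(-34 + D) = 2*D² + √(-34 + D) = √(-34 + D) + 2*D²)
-1148 + ((543 + 284)/(505 - 596))*M(27) = -1148 + ((543 + 284)/(505 - 596))*(√(-34 + 27) + 2*27²) = -1148 + (827/(-91))*(√(-7) + 2*729) = -1148 + (827*(-1/91))*(I*√7 + 1458) = -1148 - 827*(1458 + I*√7)/91 = -1148 + (-1205766/91 - 827*I*√7/91) = -1310234/91 - 827*I*√7/91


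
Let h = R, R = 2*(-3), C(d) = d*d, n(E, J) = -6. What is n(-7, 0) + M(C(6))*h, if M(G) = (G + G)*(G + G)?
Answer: -31110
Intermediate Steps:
C(d) = d**2
M(G) = 4*G**2 (M(G) = (2*G)*(2*G) = 4*G**2)
R = -6
h = -6
n(-7, 0) + M(C(6))*h = -6 + (4*(6**2)**2)*(-6) = -6 + (4*36**2)*(-6) = -6 + (4*1296)*(-6) = -6 + 5184*(-6) = -6 - 31104 = -31110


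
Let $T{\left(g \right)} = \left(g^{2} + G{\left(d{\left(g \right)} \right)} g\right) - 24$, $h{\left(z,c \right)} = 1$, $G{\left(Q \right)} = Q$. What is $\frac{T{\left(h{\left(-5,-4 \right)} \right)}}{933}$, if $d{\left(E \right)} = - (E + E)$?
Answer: $- \frac{25}{933} \approx -0.026795$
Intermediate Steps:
$d{\left(E \right)} = - 2 E$
$T{\left(g \right)} = -24 - g^{2}$ ($T{\left(g \right)} = \left(g^{2} + - 2 g g\right) - 24 = \left(g^{2} - 2 g^{2}\right) - 24 = - g^{2} - 24 = -24 - g^{2}$)
$\frac{T{\left(h{\left(-5,-4 \right)} \right)}}{933} = \frac{-24 - 1^{2}}{933} = \left(-24 - 1\right) \frac{1}{933} = \left(-25\right) \frac{1}{933} = - \frac{25}{933}$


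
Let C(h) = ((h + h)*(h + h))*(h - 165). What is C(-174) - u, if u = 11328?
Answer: -41065584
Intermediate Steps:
C(h) = 4*h²*(-165 + h) (C(h) = ((2*h)*(2*h))*(-165 + h) = (4*h²)*(-165 + h) = 4*h²*(-165 + h))
C(-174) - u = 4*(-174)²*(-165 - 174) - 1*11328 = 4*30276*(-339) - 11328 = -41054256 - 11328 = -41065584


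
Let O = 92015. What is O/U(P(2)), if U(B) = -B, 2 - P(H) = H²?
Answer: 92015/2 ≈ 46008.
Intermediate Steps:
P(H) = 2 - H²
O/U(P(2)) = 92015/((-(2 - 1*2²))) = 92015/((-(2 - 1*4))) = 92015/((-(2 - 4))) = 92015/((-1*(-2))) = 92015/2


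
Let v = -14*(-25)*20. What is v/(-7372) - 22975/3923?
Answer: -49208175/7230089 ≈ -6.8060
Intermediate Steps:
v = 7000 (v = 350*20 = 7000)
v/(-7372) - 22975/3923 = 7000/(-7372) - 22975/3923 = 7000*(-1/7372) - 22975*1/3923 = -1750/1843 - 22975/3923 = -49208175/7230089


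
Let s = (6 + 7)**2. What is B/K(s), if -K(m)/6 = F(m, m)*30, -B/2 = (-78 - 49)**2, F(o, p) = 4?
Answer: 16129/360 ≈ 44.803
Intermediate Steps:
s = 169 (s = 13**2 = 169)
B = -32258 (B = -2*(-78 - 49)**2 = -2*(-127)**2 = -2*16129 = -32258)
K(m) = -720 (K(m) = -24*30 = -6*120 = -720)
B/K(s) = -32258/(-720) = -32258*(-1/720) = 16129/360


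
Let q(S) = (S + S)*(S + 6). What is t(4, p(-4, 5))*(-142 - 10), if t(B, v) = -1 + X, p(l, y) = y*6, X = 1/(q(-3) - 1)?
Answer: 160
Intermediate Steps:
q(S) = 2*S*(6 + S) (q(S) = (2*S)*(6 + S) = 2*S*(6 + S))
X = -1/19 (X = 1/(2*(-3)*(6 - 3) - 1) = 1/(2*(-3)*3 - 1) = 1/(-18 - 1) = 1/(-19) = -1/19 ≈ -0.052632)
p(l, y) = 6*y
t(B, v) = -20/19 (t(B, v) = -1 - 1/19 = -20/19)
t(4, p(-4, 5))*(-142 - 10) = -20*(-142 - 10)/19 = -20/19*(-152) = 160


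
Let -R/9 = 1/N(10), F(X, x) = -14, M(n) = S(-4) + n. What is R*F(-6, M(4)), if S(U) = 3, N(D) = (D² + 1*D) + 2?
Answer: 9/8 ≈ 1.1250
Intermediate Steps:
N(D) = 2 + D + D² (N(D) = (D² + D) + 2 = (D + D²) + 2 = 2 + D + D²)
M(n) = 3 + n
R = -9/112 (R = -9/(2 + 10 + 10²) = -9/(2 + 10 + 100) = -9/112 ≈ -0.080357)
R*F(-6, M(4)) = -9/112*(-14) = 9/8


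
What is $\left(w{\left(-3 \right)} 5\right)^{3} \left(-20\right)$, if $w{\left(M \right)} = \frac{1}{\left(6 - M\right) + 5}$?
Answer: $- \frac{625}{686} \approx -0.91108$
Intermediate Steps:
$w{\left(M \right)} = \frac{1}{11 - M}$
$\left(w{\left(-3 \right)} 5\right)^{3} \left(-20\right) = \left(- \frac{1}{-11 - 3} \cdot 5\right)^{3} \left(-20\right) = \left(- \frac{1}{-14} \cdot 5\right)^{3} \left(-20\right) = \left(\left(-1\right) \left(- \frac{1}{14}\right) 5\right)^{3} \left(-20\right) = \left(\frac{1}{14} \cdot 5\right)^{3} \left(-20\right) = \left(\frac{5}{14}\right)^{3} \left(-20\right) = \frac{125}{2744} \left(-20\right) = - \frac{625}{686}$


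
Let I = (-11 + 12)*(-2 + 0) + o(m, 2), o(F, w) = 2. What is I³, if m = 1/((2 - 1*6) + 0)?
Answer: 0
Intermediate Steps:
m = -¼ (m = 1/((2 - 6) + 0) = 1/(-4 + 0) = 1/(-4) = -¼ ≈ -0.25000)
I = 0 (I = (-11 + 12)*(-2 + 0) + 2 = 1*(-2) + 2 = -2 + 2 = 0)
I³ = 0³ = 0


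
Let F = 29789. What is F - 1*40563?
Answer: -10774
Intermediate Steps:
F - 1*40563 = 29789 - 1*40563 = 29789 - 40563 = -10774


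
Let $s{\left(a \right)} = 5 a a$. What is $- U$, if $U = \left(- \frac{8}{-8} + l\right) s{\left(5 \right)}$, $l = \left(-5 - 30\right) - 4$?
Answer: $4750$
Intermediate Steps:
$s{\left(a \right)} = 5 a^{2}$
$l = -39$ ($l = \left(-5 - 30\right) - 4 = -35 - 4 = -39$)
$U = -4750$ ($U = \left(- \frac{8}{-8} - 39\right) 5 \cdot 5^{2} = \left(\left(-8\right) \left(- \frac{1}{8}\right) - 39\right) 5 \cdot 25 = \left(1 - 39\right) 125 = \left(-38\right) 125 = -4750$)
$- U = \left(-1\right) \left(-4750\right) = 4750$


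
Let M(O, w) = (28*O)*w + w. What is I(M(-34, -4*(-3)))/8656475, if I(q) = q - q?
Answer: 0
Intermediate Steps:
M(O, w) = w + 28*O*w (M(O, w) = 28*O*w + w = w + 28*O*w)
I(q) = 0
I(M(-34, -4*(-3)))/8656475 = 0/8656475 = 0*(1/8656475) = 0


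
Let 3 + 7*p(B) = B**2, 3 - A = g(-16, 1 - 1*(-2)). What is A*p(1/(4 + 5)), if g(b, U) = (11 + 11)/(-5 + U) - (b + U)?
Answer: -242/567 ≈ -0.42681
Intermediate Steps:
g(b, U) = -U - b + 22/(-5 + U) (g(b, U) = 22/(-5 + U) - (U + b) = 22/(-5 + U) + (-U - b) = -U - b + 22/(-5 + U))
A = 1 (A = 3 - (22 - (1 - 1*(-2))**2 + 5*(1 - 1*(-2)) + 5*(-16) - 1*(1 - 1*(-2))*(-16))/(-5 + (1 - 1*(-2))) = 3 - (22 - (1 + 2)**2 + 5*(1 + 2) - 80 - 1*(1 + 2)*(-16))/(-5 + (1 + 2)) = 3 - (22 - 1*3**2 + 5*3 - 80 - 1*3*(-16))/(-5 + 3) = 3 - (22 - 1*9 + 15 - 80 + 48)/(-2) = 3 - (-1)*(22 - 9 + 15 - 80 + 48)/2 = 3 - (-1)*(-4)/2 = 3 - 1*2 = 3 - 2 = 1)
p(B) = -3/7 + B**2/7
A*p(1/(4 + 5)) = 1*(-3/7 + (1/(4 + 5))**2/7) = 1*(-3/7 + (1/9)**2/7) = 1*(-3/7 + (1/7)*(1/81)) = 1*(-3/7 + 1/567) = 1*(-242/567) = -242/567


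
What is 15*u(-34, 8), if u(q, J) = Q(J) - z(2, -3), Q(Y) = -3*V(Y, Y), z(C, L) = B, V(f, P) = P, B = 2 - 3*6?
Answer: -120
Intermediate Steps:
B = -16 (B = 2 - 18 = -16)
z(C, L) = -16
Q(Y) = -3*Y
u(q, J) = 16 - 3*J (u(q, J) = -3*J - 1*(-16) = -3*J + 16 = 16 - 3*J)
15*u(-34, 8) = 15*(16 - 3*8) = 15*(16 - 24) = 15*(-8) = -120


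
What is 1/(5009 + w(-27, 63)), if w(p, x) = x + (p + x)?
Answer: 1/5108 ≈ 0.00019577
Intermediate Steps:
w(p, x) = p + 2*x
1/(5009 + w(-27, 63)) = 1/(5009 + (-27 + 2*63)) = 1/(5009 + (-27 + 126)) = 1/(5009 + 99) = 1/5108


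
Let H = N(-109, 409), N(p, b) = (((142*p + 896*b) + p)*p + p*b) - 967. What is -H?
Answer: 38291141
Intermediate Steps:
N(p, b) = -967 + b*p + p*(143*p + 896*b) (N(p, b) = ((143*p + 896*b)*p + b*p) - 967 = (p*(143*p + 896*b) + b*p) - 967 = (b*p + p*(143*p + 896*b)) - 967 = -967 + b*p + p*(143*p + 896*b))
H = -38291141 (H = -967 + 143*(-109)² + 897*409*(-109) = -967 + 143*11881 - 39989157 = -967 + 1698983 - 39989157 = -38291141)
-H = -1*(-38291141) = 38291141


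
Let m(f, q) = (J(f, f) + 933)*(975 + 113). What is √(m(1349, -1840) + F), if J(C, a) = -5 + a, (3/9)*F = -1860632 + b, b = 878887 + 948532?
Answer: 3*√264193 ≈ 1542.0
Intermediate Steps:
b = 1827419
F = -99639 (F = 3*(-1860632 + 1827419) = 3*(-33213) = -99639)
m(f, q) = 1009664 + 1088*f (m(f, q) = ((-5 + f) + 933)*(975 + 113) = (928 + f)*1088 = 1009664 + 1088*f)
√(m(1349, -1840) + F) = √((1009664 + 1088*1349) - 99639) = √((1009664 + 1467712) - 99639) = √(2477376 - 99639) = √2377737 = 3*√264193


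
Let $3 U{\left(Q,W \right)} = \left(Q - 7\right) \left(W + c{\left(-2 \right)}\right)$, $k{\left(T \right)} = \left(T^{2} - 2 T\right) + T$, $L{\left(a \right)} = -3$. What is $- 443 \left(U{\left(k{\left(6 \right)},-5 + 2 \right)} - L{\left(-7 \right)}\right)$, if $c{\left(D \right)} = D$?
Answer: $\frac{46958}{3} \approx 15653.0$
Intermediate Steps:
$k{\left(T \right)} = T^{2} - T$
$U{\left(Q,W \right)} = \frac{\left(-7 + Q\right) \left(-2 + W\right)}{3}$ ($U{\left(Q,W \right)} = \frac{\left(Q - 7\right) \left(W - 2\right)}{3} = \frac{\left(-7 + Q\right) \left(-2 + W\right)}{3}$)
$- 443 \left(U{\left(k{\left(6 \right)},-5 + 2 \right)} - L{\left(-7 \right)}\right) = - 443 \left(\left(\frac{14}{3} - \frac{7 \left(-5 + 2\right)}{3} - \frac{2 \cdot 6 \left(-1 + 6\right)}{3} + \frac{6 \left(-1 + 6\right) \left(-5 + 2\right)}{3}\right) - -3\right) = - 443 \left(\left(\frac{14}{3} - -7 - \frac{2 \cdot 6 \cdot 5}{3} + \frac{1}{3} \cdot 6 \cdot 5 \left(-3\right)\right) + 3\right) = - 443 \left(\left(\frac{14}{3} + 7 - 20 + \frac{1}{3} \cdot 30 \left(-3\right)\right) + 3\right) = - 443 \left(\left(\frac{14}{3} + 7 - 20 - 30\right) + 3\right) = - 443 \left(- \frac{115}{3} + 3\right) = \left(-443\right) \left(- \frac{106}{3}\right) = \frac{46958}{3}$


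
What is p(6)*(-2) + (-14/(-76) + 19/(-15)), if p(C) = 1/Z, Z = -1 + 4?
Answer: -997/570 ≈ -1.7491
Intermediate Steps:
Z = 3
p(C) = 1/3
p(6)*(-2) + (-14/(-76) + 19/(-15)) = (1/3)*(-2) + (-14/(-76) + 19/(-15)) = -2/3 + (-14*(-1/76) + 19*(-1/15)) = -2/3 + (7/38 - 19/15) = -2/3 - 617/570 = -997/570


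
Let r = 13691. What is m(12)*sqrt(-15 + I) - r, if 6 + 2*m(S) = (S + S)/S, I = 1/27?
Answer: -13691 - 4*I*sqrt(303)/9 ≈ -13691.0 - 7.7364*I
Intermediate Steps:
I = 1/27 ≈ 0.037037
m(S) = -2 (m(S) = -3 + ((S + S)/S)/2 = -3 + ((2*S)/S)/2 = -3 + (1/2)*2 = -3 + 1 = -2)
m(12)*sqrt(-15 + I) - r = -2*sqrt(-15 + 1/27) - 1*13691 = -4*I*sqrt(303)/9 - 13691 = -13691 - 4*I*sqrt(303)/9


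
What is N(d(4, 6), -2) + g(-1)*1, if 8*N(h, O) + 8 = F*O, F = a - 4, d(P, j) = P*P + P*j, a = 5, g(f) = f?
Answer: -9/4 ≈ -2.2500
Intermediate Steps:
d(P, j) = P**2 + P*j
F = 1 (F = 5 - 4 = 1)
N(h, O) = -1 + O/8 (N(h, O) = -1 + (1*O)/8 = -1 + O/8)
N(d(4, 6), -2) + g(-1)*1 = (-1 + (1/8)*(-2)) - 1*1 = (-1 - 1/4) - 1 = -5/4 - 1 = -9/4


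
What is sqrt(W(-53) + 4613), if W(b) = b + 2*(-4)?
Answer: 2*sqrt(1138) ≈ 67.469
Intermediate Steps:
W(b) = -8 + b (W(b) = b - 8 = -8 + b)
sqrt(W(-53) + 4613) = sqrt((-8 - 53) + 4613) = sqrt(-61 + 4613) = sqrt(4552) = 2*sqrt(1138)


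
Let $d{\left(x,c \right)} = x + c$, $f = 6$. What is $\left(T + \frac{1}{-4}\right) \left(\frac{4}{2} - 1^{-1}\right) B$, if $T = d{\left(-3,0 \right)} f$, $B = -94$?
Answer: $\frac{3431}{2} \approx 1715.5$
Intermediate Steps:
$d{\left(x,c \right)} = c + x$
$T = -18$ ($T = \left(0 - 3\right) 6 = \left(-3\right) 6 = -18$)
$\left(T + \frac{1}{-4}\right) \left(\frac{4}{2} - 1^{-1}\right) B = \left(-18 + \frac{1}{-4}\right) \left(\frac{4}{2} - 1^{-1}\right) \left(-94\right) = \left(-18 - \frac{1}{4}\right) \left(4 \cdot \frac{1}{2} - 1\right) \left(-94\right) = - \frac{73 \left(2 - 1\right)}{4} \left(-94\right) = \left(- \frac{73}{4}\right) 1 \left(-94\right) = \left(- \frac{73}{4}\right) \left(-94\right) = \frac{3431}{2}$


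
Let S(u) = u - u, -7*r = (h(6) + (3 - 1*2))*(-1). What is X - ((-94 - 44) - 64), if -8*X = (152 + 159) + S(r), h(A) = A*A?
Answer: 1305/8 ≈ 163.13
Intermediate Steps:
h(A) = A²
r = 37/7 (r = -(6² + (3 - 1*2))*(-1)/7 = -(36 + (3 - 2))*(-1)/7 = -(36 + 1)*(-1)/7 = -37*(-1)/7 = -⅐*(-37) = 37/7 ≈ 5.2857)
S(u) = 0
X = -311/8 (X = -((152 + 159) + 0)/8 = -(311 + 0)/8 = -⅛*311 = -311/8 ≈ -38.875)
X - ((-94 - 44) - 64) = -311/8 - ((-94 - 44) - 64) = -311/8 - (-138 - 64) = -311/8 - 1*(-202) = -311/8 + 202 = 1305/8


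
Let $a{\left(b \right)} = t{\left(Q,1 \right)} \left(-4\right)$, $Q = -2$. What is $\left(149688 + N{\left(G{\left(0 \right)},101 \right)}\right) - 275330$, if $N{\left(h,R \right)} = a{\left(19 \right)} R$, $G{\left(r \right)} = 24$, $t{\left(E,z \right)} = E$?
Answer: $-124834$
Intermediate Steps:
$a{\left(b \right)} = 8$ ($a{\left(b \right)} = \left(-2\right) \left(-4\right) = 8$)
$N{\left(h,R \right)} = 8 R$
$\left(149688 + N{\left(G{\left(0 \right)},101 \right)}\right) - 275330 = \left(149688 + 8 \cdot 101\right) - 275330 = \left(149688 + 808\right) - 275330 = 150496 - 275330 = -124834$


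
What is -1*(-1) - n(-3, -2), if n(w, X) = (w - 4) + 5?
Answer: 3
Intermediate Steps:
n(w, X) = 1 + w (n(w, X) = (-4 + w) + 5 = 1 + w)
-1*(-1) - n(-3, -2) = -1*(-1) - (1 - 3) = 1 - 1*(-2) = 1 + 2 = 3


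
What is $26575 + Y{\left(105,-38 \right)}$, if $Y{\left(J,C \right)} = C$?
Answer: $26537$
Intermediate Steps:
$26575 + Y{\left(105,-38 \right)} = 26575 - 38 = 26537$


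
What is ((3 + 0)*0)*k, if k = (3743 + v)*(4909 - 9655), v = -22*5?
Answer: 0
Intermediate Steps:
v = -110
k = -17242218 (k = (3743 - 110)*(4909 - 9655) = 3633*(-4746) = -17242218)
((3 + 0)*0)*k = ((3 + 0)*0)*(-17242218) = (3*0)*(-17242218) = 0*(-17242218) = 0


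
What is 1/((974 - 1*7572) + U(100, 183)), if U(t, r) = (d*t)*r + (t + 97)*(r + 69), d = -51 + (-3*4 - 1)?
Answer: -1/1128154 ≈ -8.8640e-7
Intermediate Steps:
d = -64 (d = -51 + (-12 - 1) = -51 - 13 = -64)
U(t, r) = (69 + r)*(97 + t) - 64*r*t (U(t, r) = (-64*t)*r + (t + 97)*(r + 69) = -64*r*t + (97 + t)*(69 + r) = -64*r*t + (69 + r)*(97 + t) = (69 + r)*(97 + t) - 64*r*t)
1/((974 - 1*7572) + U(100, 183)) = 1/((974 - 1*7572) + (6693 + 69*100 + 97*183 - 63*183*100)) = 1/((974 - 7572) + (6693 + 6900 + 17751 - 1152900)) = 1/(-6598 - 1121556) = 1/(-1128154) = -1/1128154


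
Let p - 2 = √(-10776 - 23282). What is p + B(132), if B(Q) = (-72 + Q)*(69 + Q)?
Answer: 12062 + I*√34058 ≈ 12062.0 + 184.55*I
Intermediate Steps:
p = 2 + I*√34058 (p = 2 + √(-10776 - 23282) = 2 + √(-34058) = 2 + I*√34058 ≈ 2.0 + 184.55*I)
p + B(132) = (2 + I*√34058) + (-4968 + 132² - 3*132) = (2 + I*√34058) + (-4968 + 17424 - 396) = (2 + I*√34058) + 12060 = 12062 + I*√34058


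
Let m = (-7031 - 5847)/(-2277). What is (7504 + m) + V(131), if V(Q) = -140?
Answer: 16780706/2277 ≈ 7369.7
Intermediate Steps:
m = 12878/2277 (m = -12878*(-1/2277) = 12878/2277 ≈ 5.6557)
(7504 + m) + V(131) = (7504 + 12878/2277) - 140 = 17099486/2277 - 140 = 16780706/2277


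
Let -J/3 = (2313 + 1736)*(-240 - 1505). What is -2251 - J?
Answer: -21198766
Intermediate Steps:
J = 21196515 (J = -3*(2313 + 1736)*(-240 - 1505) = -12147*(-1745) = -3*(-7065505) = 21196515)
-2251 - J = -2251 - 1*21196515 = -2251 - 21196515 = -21198766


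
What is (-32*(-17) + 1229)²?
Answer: 3143529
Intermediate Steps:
(-32*(-17) + 1229)² = (544 + 1229)² = 1773² = 3143529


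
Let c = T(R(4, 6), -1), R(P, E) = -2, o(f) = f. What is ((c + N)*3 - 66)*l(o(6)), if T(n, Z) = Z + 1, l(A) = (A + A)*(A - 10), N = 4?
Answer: 2592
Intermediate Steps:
l(A) = 2*A*(-10 + A) (l(A) = (2*A)*(-10 + A) = 2*A*(-10 + A))
T(n, Z) = 1 + Z
c = 0 (c = 1 - 1 = 0)
((c + N)*3 - 66)*l(o(6)) = ((0 + 4)*3 - 66)*(2*6*(-10 + 6)) = (4*3 - 66)*(2*6*(-4)) = (12 - 66)*(-48) = -54*(-48) = 2592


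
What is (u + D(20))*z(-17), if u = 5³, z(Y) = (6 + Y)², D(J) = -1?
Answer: 15004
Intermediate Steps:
u = 125
(u + D(20))*z(-17) = (125 - 1)*(6 - 17)² = 124*(-11)² = 124*121 = 15004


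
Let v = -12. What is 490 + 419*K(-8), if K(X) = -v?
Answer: 5518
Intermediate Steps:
K(X) = 12 (K(X) = -1*(-12) = 12)
490 + 419*K(-8) = 490 + 419*12 = 490 + 5028 = 5518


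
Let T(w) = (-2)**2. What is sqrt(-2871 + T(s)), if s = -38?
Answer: I*sqrt(2867) ≈ 53.544*I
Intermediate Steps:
T(w) = 4
sqrt(-2871 + T(s)) = sqrt(-2871 + 4) = sqrt(-2867) = I*sqrt(2867)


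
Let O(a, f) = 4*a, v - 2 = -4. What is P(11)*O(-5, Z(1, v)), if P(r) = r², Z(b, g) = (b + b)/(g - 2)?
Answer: -2420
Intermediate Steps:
v = -2 (v = 2 - 4 = -2)
Z(b, g) = 2*b/(-2 + g) (Z(b, g) = (2*b)/(-2 + g) = 2*b/(-2 + g))
P(11)*O(-5, Z(1, v)) = 11²*(4*(-5)) = 121*(-20) = -2420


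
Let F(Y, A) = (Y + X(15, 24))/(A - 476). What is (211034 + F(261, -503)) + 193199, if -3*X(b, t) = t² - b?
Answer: 395744033/979 ≈ 4.0423e+5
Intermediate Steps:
X(b, t) = -t²/3 + b/3 (X(b, t) = -(t² - b)/3 = -t²/3 + b/3)
F(Y, A) = (-187 + Y)/(-476 + A) (F(Y, A) = (Y + (-⅓*24² + (⅓)*15))/(A - 476) = (Y + (-⅓*576 + 5))/(-476 + A) = (Y + (-192 + 5))/(-476 + A) = (Y - 187)/(-476 + A) = (-187 + Y)/(-476 + A))
(211034 + F(261, -503)) + 193199 = (211034 + (-187 + 261)/(-476 - 503)) + 193199 = (211034 + 74/(-979)) + 193199 = (211034 - 1/979*74) + 193199 = (211034 - 74/979) + 193199 = 206602212/979 + 193199 = 395744033/979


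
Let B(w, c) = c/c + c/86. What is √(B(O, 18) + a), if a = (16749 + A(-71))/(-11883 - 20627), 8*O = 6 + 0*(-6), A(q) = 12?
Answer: √1355708320210/1397930 ≈ 0.83291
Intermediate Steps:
O = ¾ (O = (6 + 0*(-6))/8 = (6 + 0)/8 = (⅛)*6 = ¾ ≈ 0.75000)
a = -16761/32510 (a = (16749 + 12)/(-11883 - 20627) = 16761/(-32510) = 16761*(-1/32510) = -16761/32510 ≈ -0.51556)
B(w, c) = 1 + c/86 (B(w, c) = 1 + c*(1/86) = 1 + c/86)
√(B(O, 18) + a) = √((1 + (1/86)*18) - 16761/32510) = √((1 + 9/43) - 16761/32510) = √(52/43 - 16761/32510) = √(969797/1397930) = √1355708320210/1397930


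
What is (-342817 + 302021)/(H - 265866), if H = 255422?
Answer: 1457/373 ≈ 3.9062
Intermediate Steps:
(-342817 + 302021)/(H - 265866) = (-342817 + 302021)/(255422 - 265866) = -40796/(-10444) = -40796*(-1/10444) = 1457/373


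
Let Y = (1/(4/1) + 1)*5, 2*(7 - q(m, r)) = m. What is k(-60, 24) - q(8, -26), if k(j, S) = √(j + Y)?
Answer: -3 + I*√215/2 ≈ -3.0 + 7.3314*I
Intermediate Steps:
q(m, r) = 7 - m/2
Y = 25/4 (Y = (1/(4*1) + 1)*5 = (1/4 + 1)*5 = (¼ + 1)*5 = (5/4)*5 = 25/4 ≈ 6.2500)
k(j, S) = √(25/4 + j) (k(j, S) = √(j + 25/4) = √(25/4 + j))
k(-60, 24) - q(8, -26) = √(25 + 4*(-60))/2 - (7 - ½*8) = √(25 - 240)/2 - (7 - 4) = √(-215)/2 - 1*3 = (I*√215)/2 - 3 = I*√215/2 - 3 = -3 + I*√215/2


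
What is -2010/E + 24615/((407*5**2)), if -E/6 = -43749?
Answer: 214694602/89029215 ≈ 2.4115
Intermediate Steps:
E = 262494 (E = -6*(-43749) = 262494)
-2010/E + 24615/((407*5**2)) = -2010/262494 + 24615/((407*5**2)) = -2010*1/262494 + 24615/((407*25)) = -335/43749 + 24615/10175 = -335/43749 + 24615*(1/10175) = -335/43749 + 4923/2035 = 214694602/89029215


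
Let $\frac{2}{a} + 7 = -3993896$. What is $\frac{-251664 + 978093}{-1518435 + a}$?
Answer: $- \frac{2901286962387}{6064482101807} \approx -0.47841$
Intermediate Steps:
$a = - \frac{2}{3993903}$ ($a = \frac{2}{-7 - 3993896} = \frac{2}{-3993903} = 2 \left(- \frac{1}{3993903}\right) = - \frac{2}{3993903} \approx -5.0076 \cdot 10^{-7}$)
$\frac{-251664 + 978093}{-1518435 + a} = \frac{-251664 + 978093}{-1518435 - \frac{2}{3993903}} = \frac{726429}{- \frac{6064482101807}{3993903}} = 726429 \left(- \frac{3993903}{6064482101807}\right) = - \frac{2901286962387}{6064482101807}$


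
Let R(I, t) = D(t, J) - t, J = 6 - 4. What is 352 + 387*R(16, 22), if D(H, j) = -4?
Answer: -9710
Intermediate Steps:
J = 2
R(I, t) = -4 - t
352 + 387*R(16, 22) = 352 + 387*(-4 - 1*22) = 352 + 387*(-4 - 22) = 352 + 387*(-26) = 352 - 10062 = -9710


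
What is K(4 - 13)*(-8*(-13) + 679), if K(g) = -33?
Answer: -25839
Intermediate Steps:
K(4 - 13)*(-8*(-13) + 679) = -33*(-8*(-13) + 679) = -33*(104 + 679) = -33*783 = -25839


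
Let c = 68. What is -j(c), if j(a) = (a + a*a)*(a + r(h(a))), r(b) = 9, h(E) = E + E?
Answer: -361284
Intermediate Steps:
h(E) = 2*E
j(a) = (9 + a)*(a + a**2) (j(a) = (a + a*a)*(a + 9) = (a + a**2)*(9 + a) = (9 + a)*(a + a**2))
-j(c) = -68*(9 + 68**2 + 10*68) = -68*(9 + 4624 + 680) = -68*5313 = -1*361284 = -361284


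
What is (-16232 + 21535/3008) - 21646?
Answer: -113915489/3008 ≈ -37871.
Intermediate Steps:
(-16232 + 21535/3008) - 21646 = -48804321/3008 - 21646 = -113915489/3008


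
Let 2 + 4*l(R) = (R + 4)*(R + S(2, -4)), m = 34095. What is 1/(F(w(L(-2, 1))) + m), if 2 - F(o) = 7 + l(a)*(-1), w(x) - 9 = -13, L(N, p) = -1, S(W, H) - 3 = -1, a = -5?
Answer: 4/136361 ≈ 2.9334e-5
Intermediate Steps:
S(W, H) = 2 (S(W, H) = 3 - 1 = 2)
w(x) = -4 (w(x) = 9 - 13 = -4)
l(R) = -½ + (2 + R)*(4 + R)/4 (l(R) = -½ + ((R + 4)*(R + 2))/4 = -½ + ((4 + R)*(2 + R))/4 = -½ + ((2 + R)*(4 + R))/4 = -½ + (2 + R)*(4 + R)/4)
F(o) = -19/4 (F(o) = 2 - (7 + (3/2 + (¼)*(-5)² + (3/2)*(-5))*(-1)) = 2 - (7 + (3/2 + (¼)*25 - 15/2)*(-1)) = 2 - (7 + (3/2 + 25/4 - 15/2)*(-1)) = 2 - (7 + (¼)*(-1)) = 2 - (7 - ¼) = 2 - 1*27/4 = 2 - 27/4 = -19/4)
1/(F(w(L(-2, 1))) + m) = 1/(-19/4 + 34095) = 1/(136361/4) = 4/136361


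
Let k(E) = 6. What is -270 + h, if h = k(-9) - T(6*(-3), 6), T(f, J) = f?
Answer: -246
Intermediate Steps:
h = 24 (h = 6 - 6*(-3) = 6 - 1*(-18) = 6 + 18 = 24)
-270 + h = -270 + 24 = -246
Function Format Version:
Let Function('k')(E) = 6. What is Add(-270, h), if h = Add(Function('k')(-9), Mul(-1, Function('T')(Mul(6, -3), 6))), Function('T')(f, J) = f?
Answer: -246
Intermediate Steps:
h = 24 (h = Add(6, Mul(-1, Mul(6, -3))) = Add(6, Mul(-1, -18)) = Add(6, 18) = 24)
Add(-270, h) = Add(-270, 24) = -246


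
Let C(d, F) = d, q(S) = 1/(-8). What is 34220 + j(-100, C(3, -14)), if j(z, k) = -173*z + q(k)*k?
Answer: 412157/8 ≈ 51520.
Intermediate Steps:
q(S) = -1/8
j(z, k) = -173*z - k/8
34220 + j(-100, C(3, -14)) = 34220 + (-173*(-100) - 1/8*3) = 34220 + (17300 - 3/8) = 34220 + 138397/8 = 412157/8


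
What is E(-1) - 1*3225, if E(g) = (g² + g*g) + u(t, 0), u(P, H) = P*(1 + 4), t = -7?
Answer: -3258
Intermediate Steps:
u(P, H) = 5*P (u(P, H) = P*5 = 5*P)
E(g) = -35 + 2*g² (E(g) = (g² + g*g) + 5*(-7) = (g² + g²) - 35 = 2*g² - 35 = -35 + 2*g²)
E(-1) - 1*3225 = (-35 + 2*(-1)²) - 1*3225 = (-35 + 2*1) - 3225 = (-35 + 2) - 3225 = -33 - 3225 = -3258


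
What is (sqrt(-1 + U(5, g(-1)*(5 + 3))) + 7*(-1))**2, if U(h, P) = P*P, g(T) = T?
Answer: 112 - 42*sqrt(7) ≈ 0.87844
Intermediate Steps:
U(h, P) = P**2
(sqrt(-1 + U(5, g(-1)*(5 + 3))) + 7*(-1))**2 = (sqrt(-1 + (-(5 + 3))**2) + 7*(-1))**2 = (sqrt(-1 + (-1*8)**2) - 7)**2 = (sqrt(-1 + (-8)**2) - 7)**2 = (sqrt(-1 + 64) - 7)**2 = (sqrt(63) - 7)**2 = (3*sqrt(7) - 7)**2 = (-7 + 3*sqrt(7))**2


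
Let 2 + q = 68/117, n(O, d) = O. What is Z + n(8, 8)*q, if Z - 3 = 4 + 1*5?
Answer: 76/117 ≈ 0.64957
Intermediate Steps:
q = -166/117 (q = -2 + 68/117 = -166/117 ≈ -1.4188)
Z = 12 (Z = 3 + (4 + 1*5) = 3 + (4 + 5) = 3 + 9 = 12)
Z + n(8, 8)*q = 12 + 8*(-166/117) = 12 - 1328/117 = 76/117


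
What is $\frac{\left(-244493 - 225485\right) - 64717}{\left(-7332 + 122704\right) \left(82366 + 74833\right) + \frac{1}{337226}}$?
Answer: $- \frac{180313056070}{6116053158480329} \approx -2.9482 \cdot 10^{-5}$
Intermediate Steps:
$\frac{\left(-244493 - 225485\right) - 64717}{\left(-7332 + 122704\right) \left(82366 + 74833\right) + \frac{1}{337226}} = \frac{\left(-244493 - 225485\right) - 64717}{115372 \cdot 157199 + \frac{1}{337226}} = \frac{-469978 - 64717}{18136363028 + \frac{1}{337226}} = - \frac{534695}{\frac{6116053158480329}{337226}} = \left(-534695\right) \frac{337226}{6116053158480329} = - \frac{180313056070}{6116053158480329}$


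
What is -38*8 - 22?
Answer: -326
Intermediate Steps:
-38*8 - 22 = -304 - 22 = -326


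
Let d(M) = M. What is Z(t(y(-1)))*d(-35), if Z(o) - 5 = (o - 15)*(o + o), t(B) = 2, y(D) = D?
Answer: 1645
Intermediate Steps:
Z(o) = 5 + 2*o*(-15 + o) (Z(o) = 5 + (o - 15)*(o + o) = 5 + (-15 + o)*(2*o) = 5 + 2*o*(-15 + o))
Z(t(y(-1)))*d(-35) = (5 - 30*2 + 2*2²)*(-35) = (5 - 60 + 2*4)*(-35) = (5 - 60 + 8)*(-35) = -47*(-35) = 1645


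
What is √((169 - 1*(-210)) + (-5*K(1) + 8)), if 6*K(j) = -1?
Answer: √13962/6 ≈ 19.693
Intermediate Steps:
K(j) = -⅙ (K(j) = (⅙)*(-1) = -⅙)
√((169 - 1*(-210)) + (-5*K(1) + 8)) = √((169 - 1*(-210)) + (-5*(-⅙) + 8)) = √((169 + 210) + (⅚ + 8)) = √(379 + 53/6) = √(2327/6) = √13962/6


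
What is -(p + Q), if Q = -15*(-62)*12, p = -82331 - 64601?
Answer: 135772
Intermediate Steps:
p = -146932
Q = 11160 (Q = 930*12 = 11160)
-(p + Q) = -(-146932 + 11160) = -1*(-135772) = 135772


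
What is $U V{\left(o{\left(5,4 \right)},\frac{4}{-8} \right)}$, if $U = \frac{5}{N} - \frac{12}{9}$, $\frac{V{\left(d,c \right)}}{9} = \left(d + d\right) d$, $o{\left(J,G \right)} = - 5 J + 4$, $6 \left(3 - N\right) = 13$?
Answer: $37044$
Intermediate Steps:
$N = \frac{5}{6}$ ($N = 3 - \frac{13}{6} = \frac{5}{6} \approx 0.83333$)
$o{\left(J,G \right)} = 4 - 5 J$
$V{\left(d,c \right)} = 18 d^{2}$ ($V{\left(d,c \right)} = 9 \left(d + d\right) d = 9 \cdot 2 d d = 9 \cdot 2 d^{2} = 18 d^{2}$)
$U = \frac{14}{3}$ ($U = \frac{5}{\frac{5}{6}} - \frac{12}{9} = 5 \cdot \frac{6}{5} - \frac{4}{3} = 6 - \frac{4}{3} = \frac{14}{3} \approx 4.6667$)
$U V{\left(o{\left(5,4 \right)},\frac{4}{-8} \right)} = \frac{14 \cdot 18 \left(4 - 25\right)^{2}}{3} = \frac{14 \cdot 18 \left(-21\right)^{2}}{3} = \frac{14 \cdot 18 \cdot 441}{3} = \frac{14}{3} \cdot 7938 = 37044$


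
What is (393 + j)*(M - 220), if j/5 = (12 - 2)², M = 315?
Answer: 84835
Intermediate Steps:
j = 500 (j = 5*(12 - 2)² = 5*10² = 5*100 = 500)
(393 + j)*(M - 220) = (393 + 500)*(315 - 220) = 893*95 = 84835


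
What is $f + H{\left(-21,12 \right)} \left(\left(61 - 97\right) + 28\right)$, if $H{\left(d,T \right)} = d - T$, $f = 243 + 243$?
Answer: $750$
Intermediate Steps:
$f = 486$
$f + H{\left(-21,12 \right)} \left(\left(61 - 97\right) + 28\right) = 486 + \left(-21 - 12\right) \left(\left(61 - 97\right) + 28\right) = 486 + \left(-21 - 12\right) \left(-36 + 28\right) = 486 - -264 = 486 + 264 = 750$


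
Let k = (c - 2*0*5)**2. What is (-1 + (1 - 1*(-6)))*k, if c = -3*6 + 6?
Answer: 864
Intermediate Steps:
c = -12 (c = -18 + 6 = -12)
k = 144 (k = (-12 - 2*0*5)**2 = (-12 + 0*5)**2 = (-12 + 0)**2 = (-12)**2 = 144)
(-1 + (1 - 1*(-6)))*k = (-1 + (1 - 1*(-6)))*144 = (-1 + (1 + 6))*144 = (-1 + 7)*144 = 6*144 = 864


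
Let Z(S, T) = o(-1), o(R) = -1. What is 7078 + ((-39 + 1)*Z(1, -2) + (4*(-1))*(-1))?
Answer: 7120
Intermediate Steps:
Z(S, T) = -1
7078 + ((-39 + 1)*Z(1, -2) + (4*(-1))*(-1)) = 7078 + ((-39 + 1)*(-1) + (4*(-1))*(-1)) = 7078 + (-38*(-1) - 4*(-1)) = 7078 + (38 + 4) = 7078 + 42 = 7120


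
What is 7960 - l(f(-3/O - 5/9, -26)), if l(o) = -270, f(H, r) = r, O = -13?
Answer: 8230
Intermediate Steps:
7960 - l(f(-3/O - 5/9, -26)) = 7960 - 1*(-270) = 7960 + 270 = 8230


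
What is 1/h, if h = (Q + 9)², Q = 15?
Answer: 1/576 ≈ 0.0017361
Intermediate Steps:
h = 576 (h = (15 + 9)² = 24² = 576)
1/h = 1/576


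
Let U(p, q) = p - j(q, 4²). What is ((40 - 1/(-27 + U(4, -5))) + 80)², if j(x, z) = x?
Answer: 4669921/324 ≈ 14413.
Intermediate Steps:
U(p, q) = p - q
((40 - 1/(-27 + U(4, -5))) + 80)² = ((40 - 1/(-27 + (4 - 1*(-5)))) + 80)² = ((40 - 1/(-27 + (4 + 5))) + 80)² = ((40 - 1/(-27 + 9)) + 80)² = ((40 - 1/(-18)) + 80)² = ((40 - 1*(-1/18)) + 80)² = ((40 + 1/18) + 80)² = (721/18 + 80)² = (2161/18)² = 4669921/324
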